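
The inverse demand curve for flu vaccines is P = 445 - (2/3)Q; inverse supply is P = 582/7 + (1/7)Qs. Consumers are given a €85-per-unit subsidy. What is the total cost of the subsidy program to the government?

Pre-subsidy: 445 - (2/3)Q = 582/7 + (1/7)Q gives Q* = 447 and P* = 147.
With the rebate, buyers effectively pay Pb = Ps − 85, where Ps is the price sellers receive.
On the curves, Pb = 445 - (2/3)Q and Ps = 582/7 + (1/7)Q; the wedge Ps − Pb = 85 gives 582/7 + (1/7)Q − (445 - (2/3)Q) = 85, so Q' = 552.
Then Pb = 445 − (2/3)·552 = 77 and Ps = 582/7 + (1/7)·552 = 162.
Government outlay = subsidy × quantity = 85 × 552 = 46920.

Government cost = €46920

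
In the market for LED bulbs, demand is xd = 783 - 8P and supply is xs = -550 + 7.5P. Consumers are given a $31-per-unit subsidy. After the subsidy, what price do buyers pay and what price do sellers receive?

Buyers pay $71; sellers receive $102

Pre-subsidy: 783 - 8P = -550 + 7.5P gives P* = 86, x* = 95.
With the rebate, buyers effectively pay Pb = Ps − 31, where Ps is the price sellers receive.
Demand in terms of Ps becomes xd = 783 − 8(Ps − 31) = 1031 - 8Ps. Setting this equal to supply: 1031 - 8Ps = -550 + 7.5Ps, so Ps = 102.
Buyers pay Pb = 102 − 31 = 71; x' = -550 + 7.5·102 = 215.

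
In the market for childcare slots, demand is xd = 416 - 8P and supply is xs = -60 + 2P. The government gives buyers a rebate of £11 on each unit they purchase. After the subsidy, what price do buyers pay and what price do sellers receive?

Buyers pay £45.4; sellers receive £56.4

Pre-subsidy: 416 - 8P = -60 + 2P gives P* = 47.6, x* = 35.2.
With the rebate, buyers effectively pay Pb = Ps − 11, where Ps is the price sellers receive.
Demand in terms of Ps becomes xd = 416 − 8(Ps − 11) = 504 - 8Ps. Setting this equal to supply: 504 - 8Ps = -60 + 2Ps, so Ps = 56.4.
Buyers pay Pb = 56.4 − 11 = 45.4; x' = -60 + 2·56.4 = 52.8.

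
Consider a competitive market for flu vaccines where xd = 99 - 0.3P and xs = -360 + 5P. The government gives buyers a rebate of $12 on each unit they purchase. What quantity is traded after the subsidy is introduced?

x' = 4050/53

Pre-subsidy: 99 - 0.3P = -360 + 5P gives P* = 4590/53, x* = 3870/53.
With the rebate, buyers effectively pay Pb = Ps − 12, where Ps is the price sellers receive.
Demand in terms of Ps becomes xd = 99 − 0.3(Ps − 12) = 102.6 - 0.3Ps. Setting this equal to supply: 102.6 - 0.3Ps = -360 + 5Ps, so Ps = 4626/53.
Buyers pay Pb = 4626/53 − 12 = 3990/53; x' = -360 + 5·(4626/53) = 4050/53.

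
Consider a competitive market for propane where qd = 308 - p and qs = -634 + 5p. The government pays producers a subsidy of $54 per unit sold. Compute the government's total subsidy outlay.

Pre-subsidy: 308 - p = -634 + 5p gives p* = 157, q* = 151.
With the subsidy, sellers receive ps = pb + 54 for each unit, where pb is the price buyers pay.
Supply in terms of pb becomes qs = -634 + 5(pb + 54) = -364 + 5pb. Setting this equal to demand: 308 - pb = -364 + 5pb, so pb = 112.
Sellers receive ps = 112 + 54 = 166; q' = 308 − 1·112 = 196.
Government outlay = subsidy × quantity = 54 × 196 = 10584.

Government cost = $10584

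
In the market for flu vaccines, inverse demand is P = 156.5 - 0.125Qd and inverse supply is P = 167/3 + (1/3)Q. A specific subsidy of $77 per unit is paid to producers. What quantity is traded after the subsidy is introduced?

Pre-subsidy: 156.5 - 0.125Q = 167/3 + (1/3)Q gives Q* = 220 and P* = 129.
With the subsidy, sellers receive Ps = Pb + 77 for each unit, where Pb is the price buyers pay.
On the curves, Pb = 156.5 - 0.125Q and Ps = 167/3 + (1/3)Q; the wedge Ps − Pb = 77 gives 167/3 + (1/3)Q − (156.5 - 0.125Q) = 77, so Q' = 388.
Then Pb = 156.5 − 0.125·388 = 108 and Ps = 167/3 + (1/3)·388 = 185.

Q' = 388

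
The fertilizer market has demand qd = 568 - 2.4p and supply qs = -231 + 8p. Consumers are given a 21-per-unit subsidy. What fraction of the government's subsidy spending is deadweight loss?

DWL / government spending = 252/5491

Pre-subsidy: 568 - 2.4p = -231 + 8p gives p* = 3995/52, q* = 4987/13.
With the rebate, buyers effectively pay pb = ps − 21, where ps is the price sellers receive.
Demand in terms of ps becomes qd = 568 − 2.4(ps − 21) = 618.4 - 2.4ps. Setting this equal to supply: 618.4 - 2.4ps = -231 + 8ps, so ps = 4247/52.
Buyers pay pb = 4247/52 − 21 = 3155/52; q' = -231 + 8·(4247/52) = 5491/13.
ΔCS = ½(4987/13 + 5491/13)(3995/52 − 3155/52) = 6510; ΔPS = ½(4987/13 + 5491/13)(4247/52 − 3995/52) = 1953.
Government spending = 21 × 5491/13 = 115311/13.
DWL = ½ × 21 × (5491/13 − 4987/13) = 5292/13; fraction = (5292/13) / (115311/13) = 252/5491.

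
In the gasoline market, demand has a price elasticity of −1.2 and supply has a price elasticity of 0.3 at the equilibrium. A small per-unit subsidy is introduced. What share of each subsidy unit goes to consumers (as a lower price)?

Consumer share = 0.2

For a small subsidy around the equilibrium, the benefit split depends on the relative slopes, which at a point are proportional to the elasticities.
Buyer share = εs/(εs + |εd|) = 0.3/(0.3 + 1.2) = 0.2; seller share = |εd|/(εs + |εd|) = 0.8.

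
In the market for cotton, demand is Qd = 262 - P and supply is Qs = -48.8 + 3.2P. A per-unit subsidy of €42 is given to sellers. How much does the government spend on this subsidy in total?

Pre-subsidy: 262 - P = -48.8 + 3.2P gives P* = 74, Q* = 188.
With the subsidy, sellers receive Ps = Pb + 42 for each unit, where Pb is the price buyers pay.
Supply in terms of Pb becomes Qs = -48.8 + 3.2(Pb + 42) = 85.6 + 3.2Pb. Setting this equal to demand: 262 - Pb = 85.6 + 3.2Pb, so Pb = 42.
Sellers receive Ps = 42 + 42 = 84; Q' = 262 − 1·42 = 220.
Government outlay = subsidy × quantity = 42 × 220 = 9240.

Government cost = €9240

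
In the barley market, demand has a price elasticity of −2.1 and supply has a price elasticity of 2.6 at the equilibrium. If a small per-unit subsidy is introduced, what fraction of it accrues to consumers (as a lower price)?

Consumer share = 26/47

For a small subsidy around the equilibrium, the benefit split depends on the relative slopes, which at a point are proportional to the elasticities.
Buyer share = εs/(εs + |εd|) = 2.6/(2.6 + 2.1) = 26/47; seller share = |εd|/(εs + |εd|) = 21/47.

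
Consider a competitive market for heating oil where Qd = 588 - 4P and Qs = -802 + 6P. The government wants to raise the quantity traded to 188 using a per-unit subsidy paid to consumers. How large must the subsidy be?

At Q = 188, invert demand for the buyer price: Pb = (588 − 188)/4 = 100; invert supply for the seller price: Ps = (188 − (-802))/6 = 165.
The subsidy must fill the gap: s = Ps − Pb = 165 − 100 = 65.

Required subsidy s = 65 per unit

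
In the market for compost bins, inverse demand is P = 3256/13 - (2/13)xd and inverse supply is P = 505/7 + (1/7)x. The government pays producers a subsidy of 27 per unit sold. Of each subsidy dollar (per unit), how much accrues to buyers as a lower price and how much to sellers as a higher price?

Buyers gain 14 per unit; sellers gain 13 per unit

Pre-subsidy: 3256/13 - (2/13)x = 505/7 + (1/7)x gives x* = 601 and P* = 158.
With the subsidy, sellers receive Ps = Pb + 27 for each unit, where Pb is the price buyers pay.
On the curves, Pb = 3256/13 - (2/13)x and Ps = 505/7 + (1/7)x; the wedge Ps − Pb = 27 gives 505/7 + (1/7)x − (3256/13 - (2/13)x) = 27, so x' = 692.
Then Pb = 3256/13 − (2/13)·692 = 144 and Ps = 505/7 + (1/7)·692 = 171.
Buyers' price falls by P* − Pb = 158 − 144 = 14; sellers' price rises by Ps − P* = 171 − 158 = 13.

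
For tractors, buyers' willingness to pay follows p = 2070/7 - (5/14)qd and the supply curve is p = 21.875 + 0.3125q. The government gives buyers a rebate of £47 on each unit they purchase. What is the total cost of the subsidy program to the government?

Pre-subsidy: 2070/7 - (5/14)q = 21.875 + 0.3125q gives q* = 6134/15 and p* = 449/3.
With the rebate, buyers effectively pay pb = ps − 47, where ps is the price sellers receive.
On the curves, pb = 2070/7 - (5/14)q and ps = 21.875 + 0.3125q; the wedge ps − pb = 47 gives 21.875 + 0.3125q − (2070/7 - (5/14)q) = 47, so q' = 479.12.
Then pb = 2070/7 − (5/14)·479.12 = 124.6 and ps = 21.875 + 0.3125·479.12 = 171.6.
Government outlay = subsidy × quantity = 47 × 479.12 = 22518.64.

Government cost = £22518.64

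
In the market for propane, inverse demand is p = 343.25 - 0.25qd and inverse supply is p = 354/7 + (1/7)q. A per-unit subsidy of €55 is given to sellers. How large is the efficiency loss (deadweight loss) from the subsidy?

Pre-subsidy: 343.25 - 0.25q = 354/7 + (1/7)q gives q* = 745 and p* = 157.
With the subsidy, sellers receive ps = pb + 55 for each unit, where pb is the price buyers pay.
On the curves, pb = 343.25 - 0.25q and ps = 354/7 + (1/7)q; the wedge ps − pb = 55 gives 354/7 + (1/7)q − (343.25 - 0.25q) = 55, so q' = 885.
Then pb = 343.25 − 0.25·885 = 122 and ps = 354/7 + (1/7)·885 = 177.
The subsidy expands output by 885 − 745 = 140 past the efficient level; on those units the gap between marginal cost and willingness to pay runs from 0 up to 55.
DWL = ½ × 55 × 140 = 3850.

Deadweight loss = €3850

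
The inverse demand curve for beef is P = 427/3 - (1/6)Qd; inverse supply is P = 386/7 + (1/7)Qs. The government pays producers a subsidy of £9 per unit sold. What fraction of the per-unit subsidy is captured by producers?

Pre-subsidy: 427/3 - (1/6)Q = 386/7 + (1/7)Q gives Q* = 3662/13 and P* = 1240/13.
With the subsidy, sellers receive Ps = Pb + 9 for each unit, where Pb is the price buyers pay.
On the curves, Pb = 427/3 - (1/6)Q and Ps = 386/7 + (1/7)Q; the wedge Ps − Pb = 9 gives 386/7 + (1/7)Q − (427/3 - (1/6)Q) = 9, so Q' = 4040/13.
Then Pb = 427/3 − (1/6)·(4040/13) = 1177/13 and Ps = 386/7 + (1/7)·(4040/13) = 1294/13.
Buyers' price falls by P* − Pb = 1240/13 − 1177/13 = 63/13; sellers' price rises by Ps − P* = 1294/13 − 1240/13 = 54/13.
So producers capture (54/13)/9 = 6/13 of each unit of subsidy.

Producer share = 6/13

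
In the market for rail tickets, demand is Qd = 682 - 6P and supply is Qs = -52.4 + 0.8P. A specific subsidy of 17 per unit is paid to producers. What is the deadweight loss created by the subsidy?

Pre-subsidy: 682 - 6P = -52.4 + 0.8P gives P* = 108, Q* = 34.
With the subsidy, sellers receive Ps = Pb + 17 for each unit, where Pb is the price buyers pay.
Supply in terms of Pb becomes Qs = -52.4 + 0.8(Pb + 17) = -38.8 + 0.8Pb. Setting this equal to demand: 682 - 6Pb = -38.8 + 0.8Pb, so Pb = 106.
Sellers receive Ps = 106 + 17 = 123; Q' = 682 − 6·106 = 46.
The subsidy expands output by 46 − 34 = 12 past the efficient level; on those units the gap between marginal cost and willingness to pay runs from 0 up to 17.
DWL = ½ × 17 × 12 = 102.

Deadweight loss = 102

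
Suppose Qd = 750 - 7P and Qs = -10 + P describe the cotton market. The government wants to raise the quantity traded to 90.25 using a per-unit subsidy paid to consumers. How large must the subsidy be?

At Q = 90.25, invert demand for the buyer price: Pb = (750 − 90.25)/7 = 94.25; invert supply for the seller price: Ps = (90.25 − (-10))/1 = 100.25.
The subsidy must fill the gap: s = Ps − Pb = 100.25 − 94.25 = 6.

Required subsidy s = 6 per unit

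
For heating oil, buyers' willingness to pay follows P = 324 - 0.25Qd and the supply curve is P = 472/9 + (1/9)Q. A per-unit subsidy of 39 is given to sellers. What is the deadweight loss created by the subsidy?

Deadweight loss = 2106

Pre-subsidy: 324 - 0.25Q = 472/9 + (1/9)Q gives Q* = 752 and P* = 136.
With the subsidy, sellers receive Ps = Pb + 39 for each unit, where Pb is the price buyers pay.
On the curves, Pb = 324 - 0.25Q and Ps = 472/9 + (1/9)Q; the wedge Ps − Pb = 39 gives 472/9 + (1/9)Q − (324 - 0.25Q) = 39, so Q' = 860.
Then Pb = 324 − 0.25·860 = 109 and Ps = 472/9 + (1/9)·860 = 148.
The subsidy expands output by 860 − 752 = 108 past the efficient level; on those units the gap between marginal cost and willingness to pay runs from 0 up to 39.
DWL = ½ × 39 × 108 = 2106.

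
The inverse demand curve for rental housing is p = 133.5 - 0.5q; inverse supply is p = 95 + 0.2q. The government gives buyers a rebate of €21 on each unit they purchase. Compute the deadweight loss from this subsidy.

Pre-subsidy: 133.5 - 0.5q = 95 + 0.2q gives q* = 55 and p* = 106.
With the rebate, buyers effectively pay pb = ps − 21, where ps is the price sellers receive.
On the curves, pb = 133.5 - 0.5q and ps = 95 + 0.2q; the wedge ps − pb = 21 gives 95 + 0.2q − (133.5 - 0.5q) = 21, so q' = 85.
Then pb = 133.5 − 0.5·85 = 91 and ps = 95 + 0.2·85 = 112.
The subsidy expands output by 85 − 55 = 30 past the efficient level; on those units the gap between marginal cost and willingness to pay runs from 0 up to 21.
DWL = ½ × 21 × 30 = 315.

Deadweight loss = €315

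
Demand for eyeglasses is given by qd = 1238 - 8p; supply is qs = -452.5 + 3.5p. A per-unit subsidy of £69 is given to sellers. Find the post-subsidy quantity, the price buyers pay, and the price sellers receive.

q' = 230; buyers pay £126; sellers receive £195

Pre-subsidy: 1238 - 8p = -452.5 + 3.5p gives p* = 147, q* = 62.
With the subsidy, sellers receive ps = pb + 69 for each unit, where pb is the price buyers pay.
Supply in terms of pb becomes qs = -452.5 + 3.5(pb + 69) = -211 + 3.5pb. Setting this equal to demand: 1238 - 8pb = -211 + 3.5pb, so pb = 126.
Sellers receive ps = 126 + 69 = 195; q' = 1238 − 8·126 = 230.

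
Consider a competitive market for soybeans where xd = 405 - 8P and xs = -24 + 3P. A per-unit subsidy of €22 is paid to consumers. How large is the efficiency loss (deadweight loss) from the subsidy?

Pre-subsidy: 405 - 8P = -24 + 3P gives P* = 39, x* = 93.
With the rebate, buyers effectively pay Pb = Ps − 22, where Ps is the price sellers receive.
Demand in terms of Ps becomes xd = 405 − 8(Ps − 22) = 581 - 8Ps. Setting this equal to supply: 581 - 8Ps = -24 + 3Ps, so Ps = 55.
Buyers pay Pb = 55 − 22 = 33; x' = -24 + 3·55 = 141.
The subsidy expands output by 141 − 93 = 48 past the efficient level; on those units the gap between marginal cost and willingness to pay runs from 0 up to 22.
DWL = ½ × 22 × 48 = 528.

Deadweight loss = €528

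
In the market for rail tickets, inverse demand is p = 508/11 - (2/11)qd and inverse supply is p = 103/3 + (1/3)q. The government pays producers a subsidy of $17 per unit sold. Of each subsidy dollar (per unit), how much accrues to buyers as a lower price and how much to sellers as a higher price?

Buyers gain $6 per unit; sellers gain $11 per unit

Pre-subsidy: 508/11 - (2/11)q = 103/3 + (1/3)q gives q* = 23 and p* = 42.
With the subsidy, sellers receive ps = pb + 17 for each unit, where pb is the price buyers pay.
On the curves, pb = 508/11 - (2/11)q and ps = 103/3 + (1/3)q; the wedge ps − pb = 17 gives 103/3 + (1/3)q − (508/11 - (2/11)q) = 17, so q' = 56.
Then pb = 508/11 − (2/11)·56 = 36 and ps = 103/3 + (1/3)·56 = 53.
Buyers' price falls by p* − pb = 42 − 36 = 6; sellers' price rises by ps − p* = 53 − 42 = 11.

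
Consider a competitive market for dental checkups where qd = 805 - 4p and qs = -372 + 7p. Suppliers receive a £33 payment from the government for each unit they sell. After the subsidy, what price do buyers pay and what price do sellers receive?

Buyers pay £86; sellers receive £119

Pre-subsidy: 805 - 4p = -372 + 7p gives p* = 107, q* = 377.
With the subsidy, sellers receive ps = pb + 33 for each unit, where pb is the price buyers pay.
Supply in terms of pb becomes qs = -372 + 7(pb + 33) = -141 + 7pb. Setting this equal to demand: 805 - 4pb = -141 + 7pb, so pb = 86.
Sellers receive ps = 86 + 33 = 119; q' = 805 − 4·86 = 461.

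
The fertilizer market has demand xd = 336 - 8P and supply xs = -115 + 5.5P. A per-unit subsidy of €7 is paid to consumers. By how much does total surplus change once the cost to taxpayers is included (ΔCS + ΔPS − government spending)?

Net change in total surplus = -2156/27

Pre-subsidy: 336 - 8P = -115 + 5.5P gives P* = 902/27, x* = 1856/27.
With the rebate, buyers effectively pay Pb = Ps − 7, where Ps is the price sellers receive.
Demand in terms of Ps becomes xd = 336 − 8(Ps − 7) = 392 - 8Ps. Setting this equal to supply: 392 - 8Ps = -115 + 5.5Ps, so Ps = 338/9.
Buyers pay Pb = 338/9 − 7 = 275/9; x' = -115 + 5.5·(338/9) = 824/9.
ΔCS = ½(1856/27 + 824/9)(902/27 − 275/9) = 166628/729; ΔPS = ½(1856/27 + 824/9)(338/9 − 902/27) = 242368/729.
Government spending = 7 × 824/9 = 5768/9.
Net change = 166628/729 + 242368/729 − 5768/9 = -2156/27. The loss equals the DWL triangle ½·7·616/27.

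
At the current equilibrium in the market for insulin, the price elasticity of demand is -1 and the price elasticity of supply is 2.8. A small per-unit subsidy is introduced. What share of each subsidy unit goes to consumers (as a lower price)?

For a small subsidy around the equilibrium, the benefit split depends on the relative slopes, which at a point are proportional to the elasticities.
Buyer share = εs/(εs + |εd|) = 2.8/(2.8 + 1) = 14/19; seller share = |εd|/(εs + |εd|) = 5/19.

Consumer share = 14/19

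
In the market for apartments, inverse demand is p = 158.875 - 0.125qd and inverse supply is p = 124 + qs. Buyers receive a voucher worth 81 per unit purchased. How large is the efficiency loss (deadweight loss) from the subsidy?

Deadweight loss = 2916

Pre-subsidy: 158.875 - 0.125q = 124 + q gives q* = 31 and p* = 155.
With the rebate, buyers effectively pay pb = ps − 81, where ps is the price sellers receive.
On the curves, pb = 158.875 - 0.125q and ps = 124 + q; the wedge ps − pb = 81 gives 124 + q − (158.875 - 0.125q) = 81, so q' = 103.
Then pb = 158.875 − 0.125·103 = 146 and ps = 124 + 1·103 = 227.
The subsidy expands output by 103 − 31 = 72 past the efficient level; on those units the gap between marginal cost and willingness to pay runs from 0 up to 81.
DWL = ½ × 81 × 72 = 2916.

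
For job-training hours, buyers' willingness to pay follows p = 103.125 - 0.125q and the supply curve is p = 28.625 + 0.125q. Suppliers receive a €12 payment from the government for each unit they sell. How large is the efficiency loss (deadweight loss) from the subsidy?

Deadweight loss = €288

Pre-subsidy: 103.125 - 0.125q = 28.625 + 0.125q gives q* = 298 and p* = 65.875.
With the subsidy, sellers receive ps = pb + 12 for each unit, where pb is the price buyers pay.
On the curves, pb = 103.125 - 0.125q and ps = 28.625 + 0.125q; the wedge ps − pb = 12 gives 28.625 + 0.125q − (103.125 - 0.125q) = 12, so q' = 346.
Then pb = 103.125 − 0.125·346 = 59.875 and ps = 28.625 + 0.125·346 = 71.875.
The subsidy expands output by 346 − 298 = 48 past the efficient level; on those units the gap between marginal cost and willingness to pay runs from 0 up to 12.
DWL = ½ × 12 × 48 = 288.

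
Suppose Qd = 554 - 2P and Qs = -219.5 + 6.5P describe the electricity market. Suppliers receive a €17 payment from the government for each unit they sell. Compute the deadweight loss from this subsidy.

Pre-subsidy: 554 - 2P = -219.5 + 6.5P gives P* = 91, Q* = 372.
With the subsidy, sellers receive Ps = Pb + 17 for each unit, where Pb is the price buyers pay.
Supply in terms of Pb becomes Qs = -219.5 + 6.5(Pb + 17) = -109 + 6.5Pb. Setting this equal to demand: 554 - 2Pb = -109 + 6.5Pb, so Pb = 78.
Sellers receive Ps = 78 + 17 = 95; Q' = 554 − 2·78 = 398.
The subsidy expands output by 398 − 372 = 26 past the efficient level; on those units the gap between marginal cost and willingness to pay runs from 0 up to 17.
DWL = ½ × 17 × 26 = 221.

Deadweight loss = €221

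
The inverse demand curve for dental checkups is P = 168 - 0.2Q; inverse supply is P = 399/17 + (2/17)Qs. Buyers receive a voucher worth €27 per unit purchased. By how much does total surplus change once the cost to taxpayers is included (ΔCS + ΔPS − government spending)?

Net change in total surplus = -€1147.5

Pre-subsidy: 168 - 0.2Q = 399/17 + (2/17)Q gives Q* = 455 and P* = 77.
With the rebate, buyers effectively pay Pb = Ps − 27, where Ps is the price sellers receive.
On the curves, Pb = 168 - 0.2Q and Ps = 399/17 + (2/17)Q; the wedge Ps − Pb = 27 gives 399/17 + (2/17)Q − (168 - 0.2Q) = 27, so Q' = 540.
Then Pb = 168 − 0.2·540 = 60 and Ps = 399/17 + (2/17)·540 = 87.
ΔCS = ½(455 + 540)(77 − 60) = 8457.5; ΔPS = ½(455 + 540)(87 − 77) = 4975.
Government spending = 27 × 540 = 14580.
Net change = 8457.5 + 4975 − 14580 = -1147.5. The loss equals the DWL triangle ½·27·85.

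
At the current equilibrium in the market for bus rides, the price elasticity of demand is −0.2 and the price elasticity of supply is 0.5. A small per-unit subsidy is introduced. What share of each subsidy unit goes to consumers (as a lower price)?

For a small subsidy around the equilibrium, the benefit split depends on the relative slopes, which at a point are proportional to the elasticities.
Buyer share = εs/(εs + |εd|) = 0.5/(0.5 + 0.2) = 5/7; seller share = |εd|/(εs + |εd|) = 2/7.

Consumer share = 5/7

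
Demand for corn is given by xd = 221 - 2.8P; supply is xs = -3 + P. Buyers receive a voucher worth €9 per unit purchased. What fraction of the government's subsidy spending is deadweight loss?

Pre-subsidy: 221 - 2.8P = -3 + P gives P* = 1120/19, x* = 1063/19.
With the rebate, buyers effectively pay Pb = Ps − 9, where Ps is the price sellers receive.
Demand in terms of Ps becomes xd = 221 − 2.8(Ps − 9) = 246.2 - 2.8Ps. Setting this equal to supply: 246.2 - 2.8Ps = -3 + Ps, so Ps = 1246/19.
Buyers pay Pb = 1246/19 − 9 = 1075/19; x' = -3 + 1·(1246/19) = 1189/19.
ΔCS = ½(1063/19 + 1189/19)(1120/19 − 1075/19) = 50670/361; ΔPS = ½(1063/19 + 1189/19)(1246/19 − 1120/19) = 141876/361.
Government spending = 9 × 1189/19 = 10701/19.
DWL = ½ × 9 × (1189/19 − 1063/19) = 567/19; fraction = (567/19) / (10701/19) = 63/1189.

DWL / government spending = 63/1189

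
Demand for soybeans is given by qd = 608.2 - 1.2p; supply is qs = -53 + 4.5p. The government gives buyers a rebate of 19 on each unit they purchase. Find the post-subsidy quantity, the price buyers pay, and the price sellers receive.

q' = 487; buyers pay 101; sellers receive 120

Pre-subsidy: 608.2 - 1.2p = -53 + 4.5p gives p* = 116, q* = 469.
With the rebate, buyers effectively pay pb = ps − 19, where ps is the price sellers receive.
Demand in terms of ps becomes qd = 608.2 − 1.2(ps − 19) = 631 - 1.2ps. Setting this equal to supply: 631 - 1.2ps = -53 + 4.5ps, so ps = 120.
Buyers pay pb = 120 − 19 = 101; q' = -53 + 4.5·120 = 487.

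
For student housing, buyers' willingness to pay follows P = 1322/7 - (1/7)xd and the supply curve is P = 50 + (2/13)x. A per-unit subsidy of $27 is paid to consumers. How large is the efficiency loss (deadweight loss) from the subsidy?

Deadweight loss = $1228.5

Pre-subsidy: 1322/7 - (1/7)x = 50 + (2/13)x gives x* = 468 and P* = 122.
With the rebate, buyers effectively pay Pb = Ps − 27, where Ps is the price sellers receive.
On the curves, Pb = 1322/7 - (1/7)x and Ps = 50 + (2/13)x; the wedge Ps − Pb = 27 gives 50 + (2/13)x − (1322/7 - (1/7)x) = 27, so x' = 559.
Then Pb = 1322/7 − (1/7)·559 = 109 and Ps = 50 + (2/13)·559 = 136.
The subsidy expands output by 559 − 468 = 91 past the efficient level; on those units the gap between marginal cost and willingness to pay runs from 0 up to 27.
DWL = ½ × 27 × 91 = 1228.5.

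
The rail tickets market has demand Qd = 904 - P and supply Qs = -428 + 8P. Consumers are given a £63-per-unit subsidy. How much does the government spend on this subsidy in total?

Government cost = £51156

Pre-subsidy: 904 - P = -428 + 8P gives P* = 148, Q* = 756.
With the rebate, buyers effectively pay Pb = Ps − 63, where Ps is the price sellers receive.
Demand in terms of Ps becomes Qd = 904 − 1(Ps − 63) = 967 - Ps. Setting this equal to supply: 967 - Ps = -428 + 8Ps, so Ps = 155.
Buyers pay Pb = 155 − 63 = 92; Q' = -428 + 8·155 = 812.
Government outlay = subsidy × quantity = 63 × 812 = 51156.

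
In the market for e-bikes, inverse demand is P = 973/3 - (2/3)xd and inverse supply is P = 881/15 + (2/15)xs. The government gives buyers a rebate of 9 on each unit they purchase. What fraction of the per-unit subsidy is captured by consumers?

Consumer share = 5/6

Pre-subsidy: 973/3 - (2/3)x = 881/15 + (2/15)x gives x* = 332 and P* = 103.
With the rebate, buyers effectively pay Pb = Ps − 9, where Ps is the price sellers receive.
On the curves, Pb = 973/3 - (2/3)x and Ps = 881/15 + (2/15)x; the wedge Ps − Pb = 9 gives 881/15 + (2/15)x − (973/3 - (2/3)x) = 9, so x' = 343.25.
Then Pb = 973/3 − (2/3)·343.25 = 95.5 and Ps = 881/15 + (2/15)·343.25 = 104.5.
Buyers' price falls by P* − Pb = 103 − 95.5 = 7.5; sellers' price rises by Ps − P* = 104.5 − 103 = 1.5.
So consumers capture 7.5/9 = 5/6 of each unit of subsidy.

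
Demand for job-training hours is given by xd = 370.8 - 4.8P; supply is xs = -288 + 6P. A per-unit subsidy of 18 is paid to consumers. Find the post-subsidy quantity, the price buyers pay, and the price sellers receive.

x' = 126; buyers pay 51; sellers receive 69

Pre-subsidy: 370.8 - 4.8P = -288 + 6P gives P* = 61, x* = 78.
With the rebate, buyers effectively pay Pb = Ps − 18, where Ps is the price sellers receive.
Demand in terms of Ps becomes xd = 370.8 − 4.8(Ps − 18) = 457.2 - 4.8Ps. Setting this equal to supply: 457.2 - 4.8Ps = -288 + 6Ps, so Ps = 69.
Buyers pay Pb = 69 − 18 = 51; x' = -288 + 6·69 = 126.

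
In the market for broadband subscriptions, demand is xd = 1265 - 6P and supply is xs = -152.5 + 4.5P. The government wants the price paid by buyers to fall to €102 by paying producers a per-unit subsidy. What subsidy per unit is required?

At a buyer price of 102, quantity demanded is 1265 − 6·102 = 653.
Sellers supply 653 only when they receive Ps with -152.5 + 4.5·Ps = 653, i.e. Ps = 179.
s = Ps − Pb = 179 − 102 = 77.

Required subsidy s = €77 per unit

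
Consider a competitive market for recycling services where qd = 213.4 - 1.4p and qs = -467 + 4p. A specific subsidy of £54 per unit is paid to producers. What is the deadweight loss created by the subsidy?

Pre-subsidy: 213.4 - 1.4p = -467 + 4p gives p* = 126, q* = 37.
With the subsidy, sellers receive ps = pb + 54 for each unit, where pb is the price buyers pay.
Supply in terms of pb becomes qs = -467 + 4(pb + 54) = -251 + 4pb. Setting this equal to demand: 213.4 - 1.4pb = -251 + 4pb, so pb = 86.
Sellers receive ps = 86 + 54 = 140; q' = 213.4 − 1.4·86 = 93.
The subsidy expands output by 93 − 37 = 56 past the efficient level; on those units the gap between marginal cost and willingness to pay runs from 0 up to 54.
DWL = ½ × 54 × 56 = 1512.

Deadweight loss = £1512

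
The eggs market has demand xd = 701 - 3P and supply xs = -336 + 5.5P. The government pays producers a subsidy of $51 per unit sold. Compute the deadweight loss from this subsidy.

Pre-subsidy: 701 - 3P = -336 + 5.5P gives P* = 122, x* = 335.
With the subsidy, sellers receive Ps = Pb + 51 for each unit, where Pb is the price buyers pay.
Supply in terms of Pb becomes xs = -336 + 5.5(Pb + 51) = -55.5 + 5.5Pb. Setting this equal to demand: 701 - 3Pb = -55.5 + 5.5Pb, so Pb = 89.
Sellers receive Ps = 89 + 51 = 140; x' = 701 − 3·89 = 434.
The subsidy expands output by 434 − 335 = 99 past the efficient level; on those units the gap between marginal cost and willingness to pay runs from 0 up to 51.
DWL = ½ × 51 × 99 = 2524.5.

Deadweight loss = $2524.5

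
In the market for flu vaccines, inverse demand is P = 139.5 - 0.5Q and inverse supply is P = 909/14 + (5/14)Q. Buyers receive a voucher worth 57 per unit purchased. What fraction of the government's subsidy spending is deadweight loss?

DWL / government spending = 133/614

Pre-subsidy: 139.5 - 0.5Q = 909/14 + (5/14)Q gives Q* = 87 and P* = 96.
With the rebate, buyers effectively pay Pb = Ps − 57, where Ps is the price sellers receive.
On the curves, Pb = 139.5 - 0.5Q and Ps = 909/14 + (5/14)Q; the wedge Ps − Pb = 57 gives 909/14 + (5/14)Q − (139.5 - 0.5Q) = 57, so Q' = 153.5.
Then Pb = 139.5 − 0.5·153.5 = 62.75 and Ps = 909/14 + (5/14)·153.5 = 119.75.
ΔCS = ½(87 + 153.5)(96 − 62.75) = 3998.3125; ΔPS = ½(87 + 153.5)(119.75 − 96) = 2855.9375.
Government spending = 57 × 153.5 = 8749.5.
DWL = ½ × 57 × (153.5 − 87) = 1895.25; fraction = 1895.25 / 8749.5 = 133/614.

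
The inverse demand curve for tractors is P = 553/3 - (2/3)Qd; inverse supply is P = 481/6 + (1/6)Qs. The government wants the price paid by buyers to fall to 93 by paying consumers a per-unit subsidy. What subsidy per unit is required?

At a buyer price of 93, quantity demanded is 276.5 − 1.5·93 = 137.
Sellers supply 137 only when they receive Ps = 481/6 + (1/6)·137 = 103.
s = Ps − Pb = 103 − 93 = 10.

Required subsidy s = 10 per unit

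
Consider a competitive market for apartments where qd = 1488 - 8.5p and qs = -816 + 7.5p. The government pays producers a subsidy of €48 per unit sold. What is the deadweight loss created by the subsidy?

Pre-subsidy: 1488 - 8.5p = -816 + 7.5p gives p* = 144, q* = 264.
With the subsidy, sellers receive ps = pb + 48 for each unit, where pb is the price buyers pay.
Supply in terms of pb becomes qs = -816 + 7.5(pb + 48) = -456 + 7.5pb. Setting this equal to demand: 1488 - 8.5pb = -456 + 7.5pb, so pb = 121.5.
Sellers receive ps = 121.5 + 48 = 169.5; q' = 1488 − 8.5·121.5 = 455.25.
The subsidy expands output by 455.25 − 264 = 191.25 past the efficient level; on those units the gap between marginal cost and willingness to pay runs from 0 up to 48.
DWL = ½ × 48 × 191.25 = 4590.

Deadweight loss = €4590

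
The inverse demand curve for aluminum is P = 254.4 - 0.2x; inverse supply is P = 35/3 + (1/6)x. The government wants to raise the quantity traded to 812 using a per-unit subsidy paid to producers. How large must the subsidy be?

Required subsidy s = 55 per unit

At x = 812, from the demand curve buyers pay Pb = 254.4 − 0.2·812 = 92; from the supply curve sellers need Ps = 35/3 + (1/6)·812 = 147.
The subsidy must fill the gap: s = Ps − Pb = 147 − 92 = 55.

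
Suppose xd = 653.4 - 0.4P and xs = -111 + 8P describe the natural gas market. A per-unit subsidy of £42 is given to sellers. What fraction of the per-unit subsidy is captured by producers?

Pre-subsidy: 653.4 - 0.4P = -111 + 8P gives P* = 91, x* = 617.
With the subsidy, sellers receive Ps = Pb + 42 for each unit, where Pb is the price buyers pay.
Supply in terms of Pb becomes xs = -111 + 8(Pb + 42) = 225 + 8Pb. Setting this equal to demand: 653.4 - 0.4Pb = 225 + 8Pb, so Pb = 51.
Sellers receive Ps = 51 + 42 = 93; x' = 653.4 − 0.4·51 = 633.
Buyers' price falls by P* − Pb = 91 − 51 = 40; sellers' price rises by Ps − P* = 93 − 91 = 2.
So producers capture 2/42 = 1/21 of each unit of subsidy.

Producer share = 1/21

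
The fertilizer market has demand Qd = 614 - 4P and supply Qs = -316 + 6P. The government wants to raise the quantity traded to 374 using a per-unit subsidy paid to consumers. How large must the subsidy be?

At Q = 374, invert demand for the buyer price: Pb = (614 − 374)/4 = 60; invert supply for the seller price: Ps = (374 − (-316))/6 = 115.
The subsidy must fill the gap: s = Ps − Pb = 115 − 60 = 55.

Required subsidy s = 55 per unit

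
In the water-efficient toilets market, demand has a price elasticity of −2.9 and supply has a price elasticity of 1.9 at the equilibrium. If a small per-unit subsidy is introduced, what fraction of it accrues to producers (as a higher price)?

Producer share = 29/48

For a small subsidy around the equilibrium, the benefit split depends on the relative slopes, which at a point are proportional to the elasticities.
Buyer share = εs/(εs + |εd|) = 1.9/(1.9 + 2.9) = 19/48; seller share = |εd|/(εs + |εd|) = 29/48.
So producers capture 29/48 of the subsidy.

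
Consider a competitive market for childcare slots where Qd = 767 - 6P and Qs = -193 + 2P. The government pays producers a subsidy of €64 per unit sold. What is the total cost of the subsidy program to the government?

Government cost = €9152

Pre-subsidy: 767 - 6P = -193 + 2P gives P* = 120, Q* = 47.
With the subsidy, sellers receive Ps = Pb + 64 for each unit, where Pb is the price buyers pay.
Supply in terms of Pb becomes Qs = -193 + 2(Pb + 64) = -65 + 2Pb. Setting this equal to demand: 767 - 6Pb = -65 + 2Pb, so Pb = 104.
Sellers receive Ps = 104 + 64 = 168; Q' = 767 − 6·104 = 143.
Government outlay = subsidy × quantity = 64 × 143 = 9152.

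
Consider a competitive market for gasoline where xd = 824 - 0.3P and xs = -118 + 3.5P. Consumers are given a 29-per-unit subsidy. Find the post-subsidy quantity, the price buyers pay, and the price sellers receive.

x' = 57581/76; buyers pay 8405/38; sellers receive 9507/38

Pre-subsidy: 824 - 0.3P = -118 + 3.5P gives P* = 4710/19, x* = 14243/19.
With the rebate, buyers effectively pay Pb = Ps − 29, where Ps is the price sellers receive.
Demand in terms of Ps becomes xd = 824 − 0.3(Ps − 29) = 832.7 - 0.3Ps. Setting this equal to supply: 832.7 - 0.3Ps = -118 + 3.5Ps, so Ps = 9507/38.
Buyers pay Pb = 9507/38 − 29 = 8405/38; x' = -118 + 3.5·(9507/38) = 57581/76.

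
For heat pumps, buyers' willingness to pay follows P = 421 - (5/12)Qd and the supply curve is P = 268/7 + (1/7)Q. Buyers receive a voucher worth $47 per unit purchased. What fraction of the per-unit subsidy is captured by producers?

Pre-subsidy: 421 - (5/12)Q = 268/7 + (1/7)Q gives Q* = 684 and P* = 136.
With the rebate, buyers effectively pay Pb = Ps − 47, where Ps is the price sellers receive.
On the curves, Pb = 421 - (5/12)Q and Ps = 268/7 + (1/7)Q; the wedge Ps − Pb = 47 gives 268/7 + (1/7)Q − (421 - (5/12)Q) = 47, so Q' = 768.
Then Pb = 421 − (5/12)·768 = 101 and Ps = 268/7 + (1/7)·768 = 148.
Buyers' price falls by P* − Pb = 136 − 101 = 35; sellers' price rises by Ps − P* = 148 − 136 = 12.
So producers capture 12/47 = 12/47 of each unit of subsidy.

Producer share = 12/47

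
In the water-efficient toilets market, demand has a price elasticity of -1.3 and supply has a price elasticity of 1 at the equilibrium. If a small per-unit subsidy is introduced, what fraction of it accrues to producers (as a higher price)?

Producer share = 13/23

For a small subsidy around the equilibrium, the benefit split depends on the relative slopes, which at a point are proportional to the elasticities.
Buyer share = εs/(εs + |εd|) = 1/(1 + 1.3) = 10/23; seller share = |εd|/(εs + |εd|) = 13/23.
So producers capture 13/23 of the subsidy.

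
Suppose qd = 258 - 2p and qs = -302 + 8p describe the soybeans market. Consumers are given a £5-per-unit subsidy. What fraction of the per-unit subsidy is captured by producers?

Producer share = 0.2

Pre-subsidy: 258 - 2p = -302 + 8p gives p* = 56, q* = 146.
With the rebate, buyers effectively pay pb = ps − 5, where ps is the price sellers receive.
Demand in terms of ps becomes qd = 258 − 2(ps − 5) = 268 - 2ps. Setting this equal to supply: 268 - 2ps = -302 + 8ps, so ps = 57.
Buyers pay pb = 57 − 5 = 52; q' = -302 + 8·57 = 154.
Buyers' price falls by p* − pb = 56 − 52 = 4; sellers' price rises by ps − p* = 57 − 56 = 1.
So producers capture 1/5 = 0.2 of each unit of subsidy.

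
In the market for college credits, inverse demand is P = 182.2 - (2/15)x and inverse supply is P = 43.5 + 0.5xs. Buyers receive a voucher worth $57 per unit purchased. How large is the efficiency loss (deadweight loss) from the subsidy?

Deadweight loss = $2565

Pre-subsidy: 182.2 - (2/15)x = 43.5 + 0.5x gives x* = 219 and P* = 153.
With the rebate, buyers effectively pay Pb = Ps − 57, where Ps is the price sellers receive.
On the curves, Pb = 182.2 - (2/15)x and Ps = 43.5 + 0.5x; the wedge Ps − Pb = 57 gives 43.5 + 0.5x − (182.2 - (2/15)x) = 57, so x' = 309.
Then Pb = 182.2 − (2/15)·309 = 141 and Ps = 43.5 + 0.5·309 = 198.
The subsidy expands output by 309 − 219 = 90 past the efficient level; on those units the gap between marginal cost and willingness to pay runs from 0 up to 57.
DWL = ½ × 57 × 90 = 2565.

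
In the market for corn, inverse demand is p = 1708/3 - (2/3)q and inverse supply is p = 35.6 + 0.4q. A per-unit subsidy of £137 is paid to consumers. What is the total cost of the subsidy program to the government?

Government cost = £86147.3125

Pre-subsidy: 1708/3 - (2/3)q = 35.6 + 0.4q gives q* = 500.375 and p* = 235.75.
With the rebate, buyers effectively pay pb = ps − 137, where ps is the price sellers receive.
On the curves, pb = 1708/3 - (2/3)q and ps = 35.6 + 0.4q; the wedge ps − pb = 137 gives 35.6 + 0.4q − (1708/3 - (2/3)q) = 137, so q' = 628.8125.
Then pb = 1708/3 − (2/3)·628.8125 = 150.125 and ps = 35.6 + 0.4·628.8125 = 287.125.
Government outlay = subsidy × quantity = 137 × 628.8125 = 86147.3125.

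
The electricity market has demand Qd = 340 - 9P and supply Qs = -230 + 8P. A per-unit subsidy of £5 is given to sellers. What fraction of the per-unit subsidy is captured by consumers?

Pre-subsidy: 340 - 9P = -230 + 8P gives P* = 570/17, Q* = 650/17.
With the subsidy, sellers receive Ps = Pb + 5 for each unit, where Pb is the price buyers pay.
Supply in terms of Pb becomes Qs = -230 + 8(Pb + 5) = -190 + 8Pb. Setting this equal to demand: 340 - 9Pb = -190 + 8Pb, so Pb = 530/17.
Sellers receive Ps = 530/17 + 5 = 615/17; Q' = 340 − 9·(530/17) = 1010/17.
Buyers' price falls by P* − Pb = 570/17 − 530/17 = 40/17; sellers' price rises by Ps − P* = 615/17 − 570/17 = 45/17.
So consumers capture (40/17)/5 = 8/17 of each unit of subsidy.

Consumer share = 8/17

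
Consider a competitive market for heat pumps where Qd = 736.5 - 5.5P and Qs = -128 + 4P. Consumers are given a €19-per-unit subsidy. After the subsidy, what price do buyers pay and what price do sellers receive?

Pre-subsidy: 736.5 - 5.5P = -128 + 4P gives P* = 91, Q* = 236.
With the rebate, buyers effectively pay Pb = Ps − 19, where Ps is the price sellers receive.
Demand in terms of Ps becomes Qd = 736.5 − 5.5(Ps − 19) = 841 - 5.5Ps. Setting this equal to supply: 841 - 5.5Ps = -128 + 4Ps, so Ps = 102.
Buyers pay Pb = 102 − 19 = 83; Q' = -128 + 4·102 = 280.

Buyers pay €83; sellers receive €102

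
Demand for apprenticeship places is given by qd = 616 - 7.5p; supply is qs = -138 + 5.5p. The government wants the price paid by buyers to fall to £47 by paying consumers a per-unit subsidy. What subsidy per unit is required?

Required subsidy s = £26 per unit

At a buyer price of 47, quantity demanded is 616 − 7.5·47 = 263.5.
Sellers supply 263.5 only when they receive ps with -138 + 5.5·ps = 263.5, i.e. ps = 73.
s = ps − pb = 73 − 47 = 26.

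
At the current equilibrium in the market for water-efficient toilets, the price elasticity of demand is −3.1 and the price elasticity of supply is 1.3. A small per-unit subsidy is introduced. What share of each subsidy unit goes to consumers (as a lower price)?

For a small subsidy around the equilibrium, the benefit split depends on the relative slopes, which at a point are proportional to the elasticities.
Buyer share = εs/(εs + |εd|) = 1.3/(1.3 + 3.1) = 13/44; seller share = |εd|/(εs + |εd|) = 31/44.

Consumer share = 13/44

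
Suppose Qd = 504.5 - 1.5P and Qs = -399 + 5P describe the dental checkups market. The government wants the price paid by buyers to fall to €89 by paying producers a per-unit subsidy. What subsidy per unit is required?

Required subsidy s = €65 per unit

At a buyer price of 89, quantity demanded is 504.5 − 1.5·89 = 371.
Sellers supply 371 only when they receive Ps with -399 + 5·Ps = 371, i.e. Ps = 154.
s = Ps − Pb = 154 − 89 = 65.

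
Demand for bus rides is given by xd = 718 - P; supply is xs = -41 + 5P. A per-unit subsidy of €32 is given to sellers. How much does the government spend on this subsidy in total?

Pre-subsidy: 718 - P = -41 + 5P gives P* = 126.5, x* = 591.5.
With the subsidy, sellers receive Ps = Pb + 32 for each unit, where Pb is the price buyers pay.
Supply in terms of Pb becomes xs = -41 + 5(Pb + 32) = 119 + 5Pb. Setting this equal to demand: 718 - Pb = 119 + 5Pb, so Pb = 599/6.
Sellers receive Ps = 599/6 + 32 = 791/6; x' = 718 − 1·(599/6) = 3709/6.
Government outlay = subsidy × quantity = 32 × 3709/6 = 59344/3.

Government cost = 59344/3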